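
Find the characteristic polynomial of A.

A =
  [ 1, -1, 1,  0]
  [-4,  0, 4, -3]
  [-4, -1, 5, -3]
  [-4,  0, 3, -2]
x^4 - 4*x^3 + 6*x^2 - 4*x + 1

Expanding det(x·I − A) (e.g. by cofactor expansion or by noting that A is similar to its Jordan form J, which has the same characteristic polynomial as A) gives
  χ_A(x) = x^4 - 4*x^3 + 6*x^2 - 4*x + 1
which factors as (x - 1)^4. The eigenvalues (with algebraic multiplicities) are λ = 1 with multiplicity 4.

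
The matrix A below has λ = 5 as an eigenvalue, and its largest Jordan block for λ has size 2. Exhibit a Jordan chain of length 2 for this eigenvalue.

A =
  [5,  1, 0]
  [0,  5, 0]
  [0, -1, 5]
A Jordan chain for λ = 5 of length 2:
v_1 = (1, 0, -1)ᵀ
v_2 = (0, 1, 0)ᵀ

Let N = A − (5)·I. We want v_2 with N^2 v_2 = 0 but N^1 v_2 ≠ 0; then v_{j-1} := N · v_j for j = 2, …, 2.

Pick v_2 = (0, 1, 0)ᵀ.
Then v_1 = N · v_2 = (1, 0, -1)ᵀ.

Sanity check: (A − (5)·I) v_1 = (0, 0, 0)ᵀ = 0. ✓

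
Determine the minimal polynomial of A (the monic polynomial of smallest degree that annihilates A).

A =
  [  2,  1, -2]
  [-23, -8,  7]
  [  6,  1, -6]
x^3 + 12*x^2 + 48*x + 64

The characteristic polynomial is χ_A(x) = (x + 4)^3, so the eigenvalues are known. The minimal polynomial is
  m_A(x) = Π_λ (x − λ)^{k_λ}
where k_λ is the size of the *largest* Jordan block for λ (equivalently, the smallest k with (A − λI)^k v = 0 for every generalised eigenvector v of λ).

  λ = -4: largest Jordan block has size 3, contributing (x + 4)^3

So m_A(x) = (x + 4)^3 = x^3 + 12*x^2 + 48*x + 64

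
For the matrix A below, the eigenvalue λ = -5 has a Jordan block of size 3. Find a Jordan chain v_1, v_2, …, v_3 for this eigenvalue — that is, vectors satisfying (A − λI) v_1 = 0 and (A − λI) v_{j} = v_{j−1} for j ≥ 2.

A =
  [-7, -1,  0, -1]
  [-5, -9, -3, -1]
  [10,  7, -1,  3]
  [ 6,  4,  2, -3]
A Jordan chain for λ = -5 of length 3:
v_1 = (3, -6, 3, 0)ᵀ
v_2 = (-2, -5, 10, 6)ᵀ
v_3 = (1, 0, 0, 0)ᵀ

Let N = A − (-5)·I. We want v_3 with N^3 v_3 = 0 but N^2 v_3 ≠ 0; then v_{j-1} := N · v_j for j = 3, …, 2.

Pick v_3 = (1, 0, 0, 0)ᵀ.
Then v_2 = N · v_3 = (-2, -5, 10, 6)ᵀ.
Then v_1 = N · v_2 = (3, -6, 3, 0)ᵀ.

Sanity check: (A − (-5)·I) v_1 = (0, 0, 0, 0)ᵀ = 0. ✓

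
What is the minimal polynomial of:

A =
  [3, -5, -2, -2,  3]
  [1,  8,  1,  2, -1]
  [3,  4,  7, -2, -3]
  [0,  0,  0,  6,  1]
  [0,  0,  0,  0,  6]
x^3 - 18*x^2 + 108*x - 216

The characteristic polynomial is χ_A(x) = (x - 6)^5, so the eigenvalues are known. The minimal polynomial is
  m_A(x) = Π_λ (x − λ)^{k_λ}
where k_λ is the size of the *largest* Jordan block for λ (equivalently, the smallest k with (A − λI)^k v = 0 for every generalised eigenvector v of λ).

  λ = 6: largest Jordan block has size 3, contributing (x − 6)^3

So m_A(x) = (x - 6)^3 = x^3 - 18*x^2 + 108*x - 216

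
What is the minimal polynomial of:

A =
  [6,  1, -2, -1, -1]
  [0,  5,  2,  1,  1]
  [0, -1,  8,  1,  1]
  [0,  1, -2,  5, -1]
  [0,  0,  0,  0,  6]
x^2 - 12*x + 36

The characteristic polynomial is χ_A(x) = (x - 6)^5, so the eigenvalues are known. The minimal polynomial is
  m_A(x) = Π_λ (x − λ)^{k_λ}
where k_λ is the size of the *largest* Jordan block for λ (equivalently, the smallest k with (A − λI)^k v = 0 for every generalised eigenvector v of λ).

  λ = 6: largest Jordan block has size 2, contributing (x − 6)^2

So m_A(x) = (x - 6)^2 = x^2 - 12*x + 36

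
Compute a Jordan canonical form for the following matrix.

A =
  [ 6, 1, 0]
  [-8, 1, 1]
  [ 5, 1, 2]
J_3(3)

The characteristic polynomial is
  det(x·I − A) = x^3 - 9*x^2 + 27*x - 27 = (x - 3)^3

Eigenvalues and multiplicities (the geometric multiplicity of λ is n − rank(A − λI), which equals the number of Jordan blocks for λ):
  λ = 3: algebraic multiplicity = 3, geometric multiplicity = 1

Determining the block sizes for each eigenvalue:
  λ = 3: one block (gm = 1), so the single block has size am = 3 → block sizes [3]

Assembling the blocks gives a Jordan form
J =
  [3, 1, 0]
  [0, 3, 1]
  [0, 0, 3]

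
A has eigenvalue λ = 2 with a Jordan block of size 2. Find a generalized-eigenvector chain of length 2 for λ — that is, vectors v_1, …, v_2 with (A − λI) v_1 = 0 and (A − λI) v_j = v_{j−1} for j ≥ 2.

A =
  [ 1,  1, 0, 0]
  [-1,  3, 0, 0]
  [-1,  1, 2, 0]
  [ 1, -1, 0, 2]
A Jordan chain for λ = 2 of length 2:
v_1 = (-1, -1, -1, 1)ᵀ
v_2 = (1, 0, 0, 0)ᵀ

Let N = A − (2)·I. We want v_2 with N^2 v_2 = 0 but N^1 v_2 ≠ 0; then v_{j-1} := N · v_j for j = 2, …, 2.

Pick v_2 = (1, 0, 0, 0)ᵀ.
Then v_1 = N · v_2 = (-1, -1, -1, 1)ᵀ.

Sanity check: (A − (2)·I) v_1 = (0, 0, 0, 0)ᵀ = 0. ✓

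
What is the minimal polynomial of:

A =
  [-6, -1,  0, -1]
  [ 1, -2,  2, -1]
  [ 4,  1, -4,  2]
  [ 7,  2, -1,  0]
x^3 + 9*x^2 + 27*x + 27

The characteristic polynomial is χ_A(x) = (x + 3)^4, so the eigenvalues are known. The minimal polynomial is
  m_A(x) = Π_λ (x − λ)^{k_λ}
where k_λ is the size of the *largest* Jordan block for λ (equivalently, the smallest k with (A − λI)^k v = 0 for every generalised eigenvector v of λ).

  λ = -3: largest Jordan block has size 3, contributing (x + 3)^3

So m_A(x) = (x + 3)^3 = x^3 + 9*x^2 + 27*x + 27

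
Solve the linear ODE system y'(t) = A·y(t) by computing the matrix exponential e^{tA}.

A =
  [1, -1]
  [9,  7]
e^{tA} =
  [-3*t*exp(4*t) + exp(4*t), -t*exp(4*t)]
  [9*t*exp(4*t), 3*t*exp(4*t) + exp(4*t)]

Strategy: write A = P · J · P⁻¹ where J is a Jordan canonical form, so e^{tA} = P · e^{tJ} · P⁻¹, and e^{tJ} can be computed block-by-block.

A has Jordan form
J =
  [4, 1]
  [0, 4]
(up to reordering of blocks).

Per-block formulas:
  For a 2×2 Jordan block J_2(4): exp(t · J_2(4)) = e^(4t)·(I + t·N), where N is the 2×2 nilpotent shift.

After assembling e^{tJ} and conjugating by P, we get:

e^{tA} =
  [-3*t*exp(4*t) + exp(4*t), -t*exp(4*t)]
  [9*t*exp(4*t), 3*t*exp(4*t) + exp(4*t)]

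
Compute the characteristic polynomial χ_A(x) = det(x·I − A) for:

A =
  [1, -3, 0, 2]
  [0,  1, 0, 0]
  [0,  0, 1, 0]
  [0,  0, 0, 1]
x^4 - 4*x^3 + 6*x^2 - 4*x + 1

Expanding det(x·I − A) (e.g. by cofactor expansion or by noting that A is similar to its Jordan form J, which has the same characteristic polynomial as A) gives
  χ_A(x) = x^4 - 4*x^3 + 6*x^2 - 4*x + 1
which factors as (x - 1)^4. The eigenvalues (with algebraic multiplicities) are λ = 1 with multiplicity 4.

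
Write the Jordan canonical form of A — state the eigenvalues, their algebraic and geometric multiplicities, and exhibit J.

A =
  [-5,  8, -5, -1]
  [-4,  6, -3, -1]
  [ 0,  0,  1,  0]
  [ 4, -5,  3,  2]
J_3(1) ⊕ J_1(1)

The characteristic polynomial is
  det(x·I − A) = x^4 - 4*x^3 + 6*x^2 - 4*x + 1 = (x - 1)^4

Eigenvalues and multiplicities (the geometric multiplicity of λ is n − rank(A − λI), which equals the number of Jordan blocks for λ):
  λ = 1: algebraic multiplicity = 4, geometric multiplicity = 2

Determining the block sizes for each eigenvalue:
  λ = 1: with am = 4 and gm = 2, the partition is not yet determined (e.g. several partitions of 4 into 2 parts exist). Let N = A − (1)·I. Computing rank(N^1) = 2, rank(N^2) = 1, rank(N^3) = 0; the number of blocks of size ≥ j is rank(N^{j−1}) − rank(N^j), giving [2, 1, 1]. So we have 1 block(s) of size 3, 1 block(s) of size 1 → block sizes [3, 1]

Assembling the blocks gives a Jordan form
J =
  [1, 1, 0, 0]
  [0, 1, 1, 0]
  [0, 0, 1, 0]
  [0, 0, 0, 1]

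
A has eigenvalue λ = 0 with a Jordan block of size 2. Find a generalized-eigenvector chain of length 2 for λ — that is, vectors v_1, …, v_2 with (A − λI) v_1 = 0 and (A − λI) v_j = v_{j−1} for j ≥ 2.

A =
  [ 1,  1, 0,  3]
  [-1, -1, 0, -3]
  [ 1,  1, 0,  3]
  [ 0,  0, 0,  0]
A Jordan chain for λ = 0 of length 2:
v_1 = (1, -1, 1, 0)ᵀ
v_2 = (1, 0, 0, 0)ᵀ

Let N = A − (0)·I. We want v_2 with N^2 v_2 = 0 but N^1 v_2 ≠ 0; then v_{j-1} := N · v_j for j = 2, …, 2.

Pick v_2 = (1, 0, 0, 0)ᵀ.
Then v_1 = N · v_2 = (1, -1, 1, 0)ᵀ.

Sanity check: (A − (0)·I) v_1 = (0, 0, 0, 0)ᵀ = 0. ✓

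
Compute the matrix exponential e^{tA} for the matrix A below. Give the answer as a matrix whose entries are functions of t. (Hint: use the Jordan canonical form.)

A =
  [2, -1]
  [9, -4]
e^{tA} =
  [3*t*exp(-t) + exp(-t), -t*exp(-t)]
  [9*t*exp(-t), -3*t*exp(-t) + exp(-t)]

Strategy: write A = P · J · P⁻¹ where J is a Jordan canonical form, so e^{tA} = P · e^{tJ} · P⁻¹, and e^{tJ} can be computed block-by-block.

A has Jordan form
J =
  [-1,  1]
  [ 0, -1]
(up to reordering of blocks).

Per-block formulas:
  For a 2×2 Jordan block J_2(-1): exp(t · J_2(-1)) = e^(-1t)·(I + t·N), where N is the 2×2 nilpotent shift.

After assembling e^{tJ} and conjugating by P, we get:

e^{tA} =
  [3*t*exp(-t) + exp(-t), -t*exp(-t)]
  [9*t*exp(-t), -3*t*exp(-t) + exp(-t)]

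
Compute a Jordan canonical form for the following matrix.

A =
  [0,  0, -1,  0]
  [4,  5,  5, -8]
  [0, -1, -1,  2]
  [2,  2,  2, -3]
J_3(0) ⊕ J_1(1)

The characteristic polynomial is
  det(x·I − A) = x^4 - x^3 = x^3*(x - 1)

Eigenvalues and multiplicities (the geometric multiplicity of λ is n − rank(A − λI), which equals the number of Jordan blocks for λ):
  λ = 0: algebraic multiplicity = 3, geometric multiplicity = 1
  λ = 1: algebraic multiplicity = 1, geometric multiplicity = 1

Determining the block sizes for each eigenvalue:
  λ = 0: one block (gm = 1), so the single block has size am = 3 → block sizes [3]
  λ = 1: one block (gm = 1), so the single block has size am = 1 → block sizes [1]

Assembling the blocks gives a Jordan form
J =
  [0, 1, 0, 0]
  [0, 0, 1, 0]
  [0, 0, 0, 0]
  [0, 0, 0, 1]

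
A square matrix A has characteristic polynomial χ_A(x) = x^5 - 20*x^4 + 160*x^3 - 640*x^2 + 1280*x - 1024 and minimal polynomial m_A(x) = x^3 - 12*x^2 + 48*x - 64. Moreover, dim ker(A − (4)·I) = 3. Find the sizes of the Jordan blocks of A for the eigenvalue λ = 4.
Block sizes for λ = 4: [3, 1, 1]

Step 1 — from the characteristic polynomial, algebraic multiplicity of λ = 4 is 5. From dim ker(A − (4)·I) = 3, there are exactly 3 Jordan blocks for λ = 4.
Step 2 — from the minimal polynomial, the factor (x − 4)^3 tells us the largest block for λ = 4 has size 3.
Step 3 — with total size 5, 3 blocks, and largest block 3, the block sizes (in nonincreasing order) are [3, 1, 1].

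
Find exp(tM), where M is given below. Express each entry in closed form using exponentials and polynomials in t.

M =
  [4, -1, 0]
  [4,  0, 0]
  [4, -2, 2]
e^{tM} =
  [2*t*exp(2*t) + exp(2*t), -t*exp(2*t), 0]
  [4*t*exp(2*t), -2*t*exp(2*t) + exp(2*t), 0]
  [4*t*exp(2*t), -2*t*exp(2*t), exp(2*t)]

Strategy: write M = P · J · P⁻¹ where J is a Jordan canonical form, so e^{tM} = P · e^{tJ} · P⁻¹, and e^{tJ} can be computed block-by-block.

M has Jordan form
J =
  [2, 1, 0]
  [0, 2, 0]
  [0, 0, 2]
(up to reordering of blocks).

Per-block formulas:
  For a 2×2 Jordan block J_2(2): exp(t · J_2(2)) = e^(2t)·(I + t·N), where N is the 2×2 nilpotent shift.
  For a 1×1 block at λ = 2: exp(t · [2]) = [e^(2t)].

After assembling e^{tJ} and conjugating by P, we get:

e^{tM} =
  [2*t*exp(2*t) + exp(2*t), -t*exp(2*t), 0]
  [4*t*exp(2*t), -2*t*exp(2*t) + exp(2*t), 0]
  [4*t*exp(2*t), -2*t*exp(2*t), exp(2*t)]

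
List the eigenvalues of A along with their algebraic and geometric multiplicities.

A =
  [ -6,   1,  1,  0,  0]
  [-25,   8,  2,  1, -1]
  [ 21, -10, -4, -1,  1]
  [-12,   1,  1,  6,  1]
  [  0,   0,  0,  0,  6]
λ = -4: alg = 2, geom = 1; λ = 6: alg = 3, geom = 1

Step 1 — factor the characteristic polynomial to read off the algebraic multiplicities:
  χ_A(x) = (x - 6)^3*(x + 4)^2

Step 2 — compute geometric multiplicities via the rank-nullity identity g(λ) = n − rank(A − λI):
  rank(A − (-4)·I) = 4, so dim ker(A − (-4)·I) = n − 4 = 1
  rank(A − (6)·I) = 4, so dim ker(A − (6)·I) = n − 4 = 1

Summary:
  λ = -4: algebraic multiplicity = 2, geometric multiplicity = 1
  λ = 6: algebraic multiplicity = 3, geometric multiplicity = 1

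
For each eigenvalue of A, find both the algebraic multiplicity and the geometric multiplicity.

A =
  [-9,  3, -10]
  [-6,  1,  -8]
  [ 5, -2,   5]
λ = -1: alg = 3, geom = 1

Step 1 — factor the characteristic polynomial to read off the algebraic multiplicities:
  χ_A(x) = (x + 1)^3

Step 2 — compute geometric multiplicities via the rank-nullity identity g(λ) = n − rank(A − λI):
  rank(A − (-1)·I) = 2, so dim ker(A − (-1)·I) = n − 2 = 1

Summary:
  λ = -1: algebraic multiplicity = 3, geometric multiplicity = 1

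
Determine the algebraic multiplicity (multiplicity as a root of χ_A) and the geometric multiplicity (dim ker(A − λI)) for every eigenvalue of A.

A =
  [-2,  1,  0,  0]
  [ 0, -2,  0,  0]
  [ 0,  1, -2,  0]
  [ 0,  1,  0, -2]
λ = -2: alg = 4, geom = 3

Step 1 — factor the characteristic polynomial to read off the algebraic multiplicities:
  χ_A(x) = (x + 2)^4

Step 2 — compute geometric multiplicities via the rank-nullity identity g(λ) = n − rank(A − λI):
  rank(A − (-2)·I) = 1, so dim ker(A − (-2)·I) = n − 1 = 3

Summary:
  λ = -2: algebraic multiplicity = 4, geometric multiplicity = 3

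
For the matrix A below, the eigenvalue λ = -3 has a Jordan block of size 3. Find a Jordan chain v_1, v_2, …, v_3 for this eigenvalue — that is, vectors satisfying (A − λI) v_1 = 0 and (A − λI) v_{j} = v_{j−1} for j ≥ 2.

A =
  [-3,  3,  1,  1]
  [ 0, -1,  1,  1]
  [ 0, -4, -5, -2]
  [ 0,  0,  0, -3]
A Jordan chain for λ = -3 of length 3:
v_1 = (2, 0, 0, 0)ᵀ
v_2 = (3, 2, -4, 0)ᵀ
v_3 = (0, 1, 0, 0)ᵀ

Let N = A − (-3)·I. We want v_3 with N^3 v_3 = 0 but N^2 v_3 ≠ 0; then v_{j-1} := N · v_j for j = 3, …, 2.

Pick v_3 = (0, 1, 0, 0)ᵀ.
Then v_2 = N · v_3 = (3, 2, -4, 0)ᵀ.
Then v_1 = N · v_2 = (2, 0, 0, 0)ᵀ.

Sanity check: (A − (-3)·I) v_1 = (0, 0, 0, 0)ᵀ = 0. ✓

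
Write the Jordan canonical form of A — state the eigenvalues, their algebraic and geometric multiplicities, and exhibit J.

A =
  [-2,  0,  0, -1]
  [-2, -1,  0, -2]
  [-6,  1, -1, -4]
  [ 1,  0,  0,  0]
J_2(-1) ⊕ J_2(-1)

The characteristic polynomial is
  det(x·I − A) = x^4 + 4*x^3 + 6*x^2 + 4*x + 1 = (x + 1)^4

Eigenvalues and multiplicities (the geometric multiplicity of λ is n − rank(A − λI), which equals the number of Jordan blocks for λ):
  λ = -1: algebraic multiplicity = 4, geometric multiplicity = 2

Determining the block sizes for each eigenvalue:
  λ = -1: with am = 4 and gm = 2, the partition is not yet determined (e.g. several partitions of 4 into 2 parts exist). Let N = A − (-1)·I. Computing rank(N^1) = 2, rank(N^2) = 0; the number of blocks of size ≥ j is rank(N^{j−1}) − rank(N^j), giving [2, 2]. So we have 2 block(s) of size 2 → block sizes [2, 2]

Assembling the blocks gives a Jordan form
J =
  [-1,  1,  0,  0]
  [ 0, -1,  0,  0]
  [ 0,  0, -1,  1]
  [ 0,  0,  0, -1]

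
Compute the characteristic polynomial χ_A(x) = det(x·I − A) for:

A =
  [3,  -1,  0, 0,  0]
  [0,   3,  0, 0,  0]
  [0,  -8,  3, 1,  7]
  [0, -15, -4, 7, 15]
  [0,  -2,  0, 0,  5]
x^5 - 21*x^4 + 174*x^3 - 710*x^2 + 1425*x - 1125

Expanding det(x·I − A) (e.g. by cofactor expansion or by noting that A is similar to its Jordan form J, which has the same characteristic polynomial as A) gives
  χ_A(x) = x^5 - 21*x^4 + 174*x^3 - 710*x^2 + 1425*x - 1125
which factors as (x - 5)^3*(x - 3)^2. The eigenvalues (with algebraic multiplicities) are λ = 3 with multiplicity 2, λ = 5 with multiplicity 3.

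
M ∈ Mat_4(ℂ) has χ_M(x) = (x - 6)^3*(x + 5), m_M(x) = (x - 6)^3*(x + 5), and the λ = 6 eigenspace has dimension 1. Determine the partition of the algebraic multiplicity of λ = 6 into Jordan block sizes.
Block sizes for λ = 6: [3]

Step 1 — from the characteristic polynomial, algebraic multiplicity of λ = 6 is 3. From dim ker(M − (6)·I) = 1, there are exactly 1 Jordan blocks for λ = 6.
Step 2 — from the minimal polynomial, the factor (x − 6)^3 tells us the largest block for λ = 6 has size 3.
Step 3 — with total size 3, 1 blocks, and largest block 3, the block sizes (in nonincreasing order) are [3].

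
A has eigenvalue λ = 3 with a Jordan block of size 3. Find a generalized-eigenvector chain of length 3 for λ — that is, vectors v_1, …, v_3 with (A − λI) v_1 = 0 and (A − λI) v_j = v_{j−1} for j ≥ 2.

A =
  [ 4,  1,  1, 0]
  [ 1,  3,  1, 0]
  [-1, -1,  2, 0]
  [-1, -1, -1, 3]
A Jordan chain for λ = 3 of length 3:
v_1 = (1, 0, -1, -1)ᵀ
v_2 = (1, 1, -1, -1)ᵀ
v_3 = (1, 0, 0, 0)ᵀ

Let N = A − (3)·I. We want v_3 with N^3 v_3 = 0 but N^2 v_3 ≠ 0; then v_{j-1} := N · v_j for j = 3, …, 2.

Pick v_3 = (1, 0, 0, 0)ᵀ.
Then v_2 = N · v_3 = (1, 1, -1, -1)ᵀ.
Then v_1 = N · v_2 = (1, 0, -1, -1)ᵀ.

Sanity check: (A − (3)·I) v_1 = (0, 0, 0, 0)ᵀ = 0. ✓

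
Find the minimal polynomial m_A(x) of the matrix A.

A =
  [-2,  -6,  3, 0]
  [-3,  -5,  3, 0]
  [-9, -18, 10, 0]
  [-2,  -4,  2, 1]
x^2 - 2*x + 1

The characteristic polynomial is χ_A(x) = (x - 1)^4, so the eigenvalues are known. The minimal polynomial is
  m_A(x) = Π_λ (x − λ)^{k_λ}
where k_λ is the size of the *largest* Jordan block for λ (equivalently, the smallest k with (A − λI)^k v = 0 for every generalised eigenvector v of λ).

  λ = 1: largest Jordan block has size 2, contributing (x − 1)^2

So m_A(x) = (x - 1)^2 = x^2 - 2*x + 1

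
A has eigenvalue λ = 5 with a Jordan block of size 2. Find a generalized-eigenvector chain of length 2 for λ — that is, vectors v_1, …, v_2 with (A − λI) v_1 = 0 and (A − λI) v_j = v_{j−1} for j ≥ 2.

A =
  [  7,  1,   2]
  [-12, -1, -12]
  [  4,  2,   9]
A Jordan chain for λ = 5 of length 2:
v_1 = (2, -12, 4)ᵀ
v_2 = (1, 0, 0)ᵀ

Let N = A − (5)·I. We want v_2 with N^2 v_2 = 0 but N^1 v_2 ≠ 0; then v_{j-1} := N · v_j for j = 2, …, 2.

Pick v_2 = (1, 0, 0)ᵀ.
Then v_1 = N · v_2 = (2, -12, 4)ᵀ.

Sanity check: (A − (5)·I) v_1 = (0, 0, 0)ᵀ = 0. ✓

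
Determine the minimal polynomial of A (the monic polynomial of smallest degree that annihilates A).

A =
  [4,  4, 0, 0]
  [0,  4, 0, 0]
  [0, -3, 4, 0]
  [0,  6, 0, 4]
x^2 - 8*x + 16

The characteristic polynomial is χ_A(x) = (x - 4)^4, so the eigenvalues are known. The minimal polynomial is
  m_A(x) = Π_λ (x − λ)^{k_λ}
where k_λ is the size of the *largest* Jordan block for λ (equivalently, the smallest k with (A − λI)^k v = 0 for every generalised eigenvector v of λ).

  λ = 4: largest Jordan block has size 2, contributing (x − 4)^2

So m_A(x) = (x - 4)^2 = x^2 - 8*x + 16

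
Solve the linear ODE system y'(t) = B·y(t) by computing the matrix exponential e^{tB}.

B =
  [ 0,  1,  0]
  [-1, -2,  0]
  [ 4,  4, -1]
e^{tB} =
  [t*exp(-t) + exp(-t), t*exp(-t), 0]
  [-t*exp(-t), -t*exp(-t) + exp(-t), 0]
  [4*t*exp(-t), 4*t*exp(-t), exp(-t)]

Strategy: write B = P · J · P⁻¹ where J is a Jordan canonical form, so e^{tB} = P · e^{tJ} · P⁻¹, and e^{tJ} can be computed block-by-block.

B has Jordan form
J =
  [-1,  1,  0]
  [ 0, -1,  0]
  [ 0,  0, -1]
(up to reordering of blocks).

Per-block formulas:
  For a 2×2 Jordan block J_2(-1): exp(t · J_2(-1)) = e^(-1t)·(I + t·N), where N is the 2×2 nilpotent shift.
  For a 1×1 block at λ = -1: exp(t · [-1]) = [e^(-1t)].

After assembling e^{tJ} and conjugating by P, we get:

e^{tB} =
  [t*exp(-t) + exp(-t), t*exp(-t), 0]
  [-t*exp(-t), -t*exp(-t) + exp(-t), 0]
  [4*t*exp(-t), 4*t*exp(-t), exp(-t)]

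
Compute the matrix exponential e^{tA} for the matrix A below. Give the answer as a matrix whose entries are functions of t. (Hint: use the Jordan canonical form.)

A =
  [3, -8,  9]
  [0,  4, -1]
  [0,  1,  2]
e^{tA} =
  [exp(3*t), t^2*exp(3*t)/2 - 8*t*exp(3*t), -t^2*exp(3*t)/2 + 9*t*exp(3*t)]
  [0, t*exp(3*t) + exp(3*t), -t*exp(3*t)]
  [0, t*exp(3*t), -t*exp(3*t) + exp(3*t)]

Strategy: write A = P · J · P⁻¹ where J is a Jordan canonical form, so e^{tA} = P · e^{tJ} · P⁻¹, and e^{tJ} can be computed block-by-block.

A has Jordan form
J =
  [3, 1, 0]
  [0, 3, 1]
  [0, 0, 3]
(up to reordering of blocks).

Per-block formulas:
  For a 3×3 Jordan block J_3(3): exp(t · J_3(3)) = e^(3t)·(I + t·N + (t^2/2)·N^2), where N is the 3×3 nilpotent shift.

After assembling e^{tJ} and conjugating by P, we get:

e^{tA} =
  [exp(3*t), t^2*exp(3*t)/2 - 8*t*exp(3*t), -t^2*exp(3*t)/2 + 9*t*exp(3*t)]
  [0, t*exp(3*t) + exp(3*t), -t*exp(3*t)]
  [0, t*exp(3*t), -t*exp(3*t) + exp(3*t)]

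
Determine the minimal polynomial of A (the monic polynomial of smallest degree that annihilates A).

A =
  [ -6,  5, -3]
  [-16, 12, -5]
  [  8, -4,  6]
x^3 - 12*x^2 + 48*x - 64

The characteristic polynomial is χ_A(x) = (x - 4)^3, so the eigenvalues are known. The minimal polynomial is
  m_A(x) = Π_λ (x − λ)^{k_λ}
where k_λ is the size of the *largest* Jordan block for λ (equivalently, the smallest k with (A − λI)^k v = 0 for every generalised eigenvector v of λ).

  λ = 4: largest Jordan block has size 3, contributing (x − 4)^3

So m_A(x) = (x - 4)^3 = x^3 - 12*x^2 + 48*x - 64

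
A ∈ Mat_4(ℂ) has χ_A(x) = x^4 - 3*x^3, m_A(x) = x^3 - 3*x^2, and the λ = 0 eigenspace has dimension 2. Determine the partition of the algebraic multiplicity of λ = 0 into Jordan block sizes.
Block sizes for λ = 0: [2, 1]

Step 1 — from the characteristic polynomial, algebraic multiplicity of λ = 0 is 3. From dim ker(A − (0)·I) = 2, there are exactly 2 Jordan blocks for λ = 0.
Step 2 — from the minimal polynomial, the factor (x − 0)^2 tells us the largest block for λ = 0 has size 2.
Step 3 — with total size 3, 2 blocks, and largest block 2, the block sizes (in nonincreasing order) are [2, 1].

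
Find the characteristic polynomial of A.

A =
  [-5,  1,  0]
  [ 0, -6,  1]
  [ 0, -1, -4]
x^3 + 15*x^2 + 75*x + 125

Expanding det(x·I − A) (e.g. by cofactor expansion or by noting that A is similar to its Jordan form J, which has the same characteristic polynomial as A) gives
  χ_A(x) = x^3 + 15*x^2 + 75*x + 125
which factors as (x + 5)^3. The eigenvalues (with algebraic multiplicities) are λ = -5 with multiplicity 3.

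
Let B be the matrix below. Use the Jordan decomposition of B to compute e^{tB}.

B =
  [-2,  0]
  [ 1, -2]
e^{tB} =
  [exp(-2*t), 0]
  [t*exp(-2*t), exp(-2*t)]

Strategy: write B = P · J · P⁻¹ where J is a Jordan canonical form, so e^{tB} = P · e^{tJ} · P⁻¹, and e^{tJ} can be computed block-by-block.

B has Jordan form
J =
  [-2,  1]
  [ 0, -2]
(up to reordering of blocks).

Per-block formulas:
  For a 2×2 Jordan block J_2(-2): exp(t · J_2(-2)) = e^(-2t)·(I + t·N), where N is the 2×2 nilpotent shift.

After assembling e^{tJ} and conjugating by P, we get:

e^{tB} =
  [exp(-2*t), 0]
  [t*exp(-2*t), exp(-2*t)]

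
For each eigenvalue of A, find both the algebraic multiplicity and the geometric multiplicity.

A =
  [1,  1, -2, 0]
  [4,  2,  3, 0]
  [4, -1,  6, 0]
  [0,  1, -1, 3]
λ = 3: alg = 4, geom = 2

Step 1 — factor the characteristic polynomial to read off the algebraic multiplicities:
  χ_A(x) = (x - 3)^4

Step 2 — compute geometric multiplicities via the rank-nullity identity g(λ) = n − rank(A − λI):
  rank(A − (3)·I) = 2, so dim ker(A − (3)·I) = n − 2 = 2

Summary:
  λ = 3: algebraic multiplicity = 4, geometric multiplicity = 2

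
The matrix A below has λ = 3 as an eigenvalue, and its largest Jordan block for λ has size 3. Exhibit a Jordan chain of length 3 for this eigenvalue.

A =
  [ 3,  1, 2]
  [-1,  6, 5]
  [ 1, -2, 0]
A Jordan chain for λ = 3 of length 3:
v_1 = (1, 2, -1)ᵀ
v_2 = (0, -1, 1)ᵀ
v_3 = (1, 0, 0)ᵀ

Let N = A − (3)·I. We want v_3 with N^3 v_3 = 0 but N^2 v_3 ≠ 0; then v_{j-1} := N · v_j for j = 3, …, 2.

Pick v_3 = (1, 0, 0)ᵀ.
Then v_2 = N · v_3 = (0, -1, 1)ᵀ.
Then v_1 = N · v_2 = (1, 2, -1)ᵀ.

Sanity check: (A − (3)·I) v_1 = (0, 0, 0)ᵀ = 0. ✓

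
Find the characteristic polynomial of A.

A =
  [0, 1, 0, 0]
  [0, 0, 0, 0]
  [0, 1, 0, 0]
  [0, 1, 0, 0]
x^4

Expanding det(x·I − A) (e.g. by cofactor expansion or by noting that A is similar to its Jordan form J, which has the same characteristic polynomial as A) gives
  χ_A(x) = x^4
which factors as x^4. The eigenvalues (with algebraic multiplicities) are λ = 0 with multiplicity 4.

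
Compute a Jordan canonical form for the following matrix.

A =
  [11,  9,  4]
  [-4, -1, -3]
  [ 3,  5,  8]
J_3(6)

The characteristic polynomial is
  det(x·I − A) = x^3 - 18*x^2 + 108*x - 216 = (x - 6)^3

Eigenvalues and multiplicities (the geometric multiplicity of λ is n − rank(A − λI), which equals the number of Jordan blocks for λ):
  λ = 6: algebraic multiplicity = 3, geometric multiplicity = 1

Determining the block sizes for each eigenvalue:
  λ = 6: one block (gm = 1), so the single block has size am = 3 → block sizes [3]

Assembling the blocks gives a Jordan form
J =
  [6, 1, 0]
  [0, 6, 1]
  [0, 0, 6]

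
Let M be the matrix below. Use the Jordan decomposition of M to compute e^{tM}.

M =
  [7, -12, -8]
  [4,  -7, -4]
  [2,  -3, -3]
e^{tM} =
  [8*t*exp(-t) + exp(-t), -12*t*exp(-t), -8*t*exp(-t)]
  [4*t*exp(-t), -6*t*exp(-t) + exp(-t), -4*t*exp(-t)]
  [2*t*exp(-t), -3*t*exp(-t), -2*t*exp(-t) + exp(-t)]

Strategy: write M = P · J · P⁻¹ where J is a Jordan canonical form, so e^{tM} = P · e^{tJ} · P⁻¹, and e^{tJ} can be computed block-by-block.

M has Jordan form
J =
  [-1,  1,  0]
  [ 0, -1,  0]
  [ 0,  0, -1]
(up to reordering of blocks).

Per-block formulas:
  For a 2×2 Jordan block J_2(-1): exp(t · J_2(-1)) = e^(-1t)·(I + t·N), where N is the 2×2 nilpotent shift.
  For a 1×1 block at λ = -1: exp(t · [-1]) = [e^(-1t)].

After assembling e^{tJ} and conjugating by P, we get:

e^{tM} =
  [8*t*exp(-t) + exp(-t), -12*t*exp(-t), -8*t*exp(-t)]
  [4*t*exp(-t), -6*t*exp(-t) + exp(-t), -4*t*exp(-t)]
  [2*t*exp(-t), -3*t*exp(-t), -2*t*exp(-t) + exp(-t)]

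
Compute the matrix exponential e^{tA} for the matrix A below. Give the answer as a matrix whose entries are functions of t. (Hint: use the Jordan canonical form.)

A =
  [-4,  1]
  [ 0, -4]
e^{tA} =
  [exp(-4*t), t*exp(-4*t)]
  [0, exp(-4*t)]

Strategy: write A = P · J · P⁻¹ where J is a Jordan canonical form, so e^{tA} = P · e^{tJ} · P⁻¹, and e^{tJ} can be computed block-by-block.

A has Jordan form
J =
  [-4,  1]
  [ 0, -4]
(up to reordering of blocks).

Per-block formulas:
  For a 2×2 Jordan block J_2(-4): exp(t · J_2(-4)) = e^(-4t)·(I + t·N), where N is the 2×2 nilpotent shift.

After assembling e^{tJ} and conjugating by P, we get:

e^{tA} =
  [exp(-4*t), t*exp(-4*t)]
  [0, exp(-4*t)]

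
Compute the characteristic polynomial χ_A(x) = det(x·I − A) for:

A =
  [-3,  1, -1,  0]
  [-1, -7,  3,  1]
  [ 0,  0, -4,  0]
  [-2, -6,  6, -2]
x^4 + 16*x^3 + 96*x^2 + 256*x + 256

Expanding det(x·I − A) (e.g. by cofactor expansion or by noting that A is similar to its Jordan form J, which has the same characteristic polynomial as A) gives
  χ_A(x) = x^4 + 16*x^3 + 96*x^2 + 256*x + 256
which factors as (x + 4)^4. The eigenvalues (with algebraic multiplicities) are λ = -4 with multiplicity 4.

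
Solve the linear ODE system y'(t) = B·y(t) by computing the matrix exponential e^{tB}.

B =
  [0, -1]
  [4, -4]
e^{tB} =
  [2*t*exp(-2*t) + exp(-2*t), -t*exp(-2*t)]
  [4*t*exp(-2*t), -2*t*exp(-2*t) + exp(-2*t)]

Strategy: write B = P · J · P⁻¹ where J is a Jordan canonical form, so e^{tB} = P · e^{tJ} · P⁻¹, and e^{tJ} can be computed block-by-block.

B has Jordan form
J =
  [-2,  1]
  [ 0, -2]
(up to reordering of blocks).

Per-block formulas:
  For a 2×2 Jordan block J_2(-2): exp(t · J_2(-2)) = e^(-2t)·(I + t·N), where N is the 2×2 nilpotent shift.

After assembling e^{tJ} and conjugating by P, we get:

e^{tB} =
  [2*t*exp(-2*t) + exp(-2*t), -t*exp(-2*t)]
  [4*t*exp(-2*t), -2*t*exp(-2*t) + exp(-2*t)]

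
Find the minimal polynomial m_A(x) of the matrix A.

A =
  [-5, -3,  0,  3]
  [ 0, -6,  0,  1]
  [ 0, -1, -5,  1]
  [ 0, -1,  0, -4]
x^2 + 10*x + 25

The characteristic polynomial is χ_A(x) = (x + 5)^4, so the eigenvalues are known. The minimal polynomial is
  m_A(x) = Π_λ (x − λ)^{k_λ}
where k_λ is the size of the *largest* Jordan block for λ (equivalently, the smallest k with (A − λI)^k v = 0 for every generalised eigenvector v of λ).

  λ = -5: largest Jordan block has size 2, contributing (x + 5)^2

So m_A(x) = (x + 5)^2 = x^2 + 10*x + 25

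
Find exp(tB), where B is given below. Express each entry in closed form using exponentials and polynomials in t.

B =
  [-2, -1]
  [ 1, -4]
e^{tB} =
  [t*exp(-3*t) + exp(-3*t), -t*exp(-3*t)]
  [t*exp(-3*t), -t*exp(-3*t) + exp(-3*t)]

Strategy: write B = P · J · P⁻¹ where J is a Jordan canonical form, so e^{tB} = P · e^{tJ} · P⁻¹, and e^{tJ} can be computed block-by-block.

B has Jordan form
J =
  [-3,  1]
  [ 0, -3]
(up to reordering of blocks).

Per-block formulas:
  For a 2×2 Jordan block J_2(-3): exp(t · J_2(-3)) = e^(-3t)·(I + t·N), where N is the 2×2 nilpotent shift.

After assembling e^{tJ} and conjugating by P, we get:

e^{tB} =
  [t*exp(-3*t) + exp(-3*t), -t*exp(-3*t)]
  [t*exp(-3*t), -t*exp(-3*t) + exp(-3*t)]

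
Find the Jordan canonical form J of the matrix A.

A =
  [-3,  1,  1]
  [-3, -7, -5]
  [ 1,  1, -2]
J_3(-4)

The characteristic polynomial is
  det(x·I − A) = x^3 + 12*x^2 + 48*x + 64 = (x + 4)^3

Eigenvalues and multiplicities (the geometric multiplicity of λ is n − rank(A − λI), which equals the number of Jordan blocks for λ):
  λ = -4: algebraic multiplicity = 3, geometric multiplicity = 1

Determining the block sizes for each eigenvalue:
  λ = -4: one block (gm = 1), so the single block has size am = 3 → block sizes [3]

Assembling the blocks gives a Jordan form
J =
  [-4,  1,  0]
  [ 0, -4,  1]
  [ 0,  0, -4]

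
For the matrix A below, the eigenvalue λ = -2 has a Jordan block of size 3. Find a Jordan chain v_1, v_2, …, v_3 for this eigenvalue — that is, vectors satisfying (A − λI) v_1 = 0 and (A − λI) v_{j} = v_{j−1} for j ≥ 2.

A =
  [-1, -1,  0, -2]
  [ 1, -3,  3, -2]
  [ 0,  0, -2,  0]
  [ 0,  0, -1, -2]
A Jordan chain for λ = -2 of length 3:
v_1 = (-1, -1, 0, 0)ᵀ
v_2 = (0, 3, 0, -1)ᵀ
v_3 = (0, 0, 1, 0)ᵀ

Let N = A − (-2)·I. We want v_3 with N^3 v_3 = 0 but N^2 v_3 ≠ 0; then v_{j-1} := N · v_j for j = 3, …, 2.

Pick v_3 = (0, 0, 1, 0)ᵀ.
Then v_2 = N · v_3 = (0, 3, 0, -1)ᵀ.
Then v_1 = N · v_2 = (-1, -1, 0, 0)ᵀ.

Sanity check: (A − (-2)·I) v_1 = (0, 0, 0, 0)ᵀ = 0. ✓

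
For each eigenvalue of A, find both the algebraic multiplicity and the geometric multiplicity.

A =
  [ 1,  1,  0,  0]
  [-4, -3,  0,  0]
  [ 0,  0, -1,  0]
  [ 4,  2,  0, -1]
λ = -1: alg = 4, geom = 3

Step 1 — factor the characteristic polynomial to read off the algebraic multiplicities:
  χ_A(x) = (x + 1)^4

Step 2 — compute geometric multiplicities via the rank-nullity identity g(λ) = n − rank(A − λI):
  rank(A − (-1)·I) = 1, so dim ker(A − (-1)·I) = n − 1 = 3

Summary:
  λ = -1: algebraic multiplicity = 4, geometric multiplicity = 3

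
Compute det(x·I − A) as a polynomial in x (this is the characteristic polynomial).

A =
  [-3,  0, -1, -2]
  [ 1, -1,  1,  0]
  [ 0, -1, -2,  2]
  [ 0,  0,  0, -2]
x^4 + 8*x^3 + 24*x^2 + 32*x + 16

Expanding det(x·I − A) (e.g. by cofactor expansion or by noting that A is similar to its Jordan form J, which has the same characteristic polynomial as A) gives
  χ_A(x) = x^4 + 8*x^3 + 24*x^2 + 32*x + 16
which factors as (x + 2)^4. The eigenvalues (with algebraic multiplicities) are λ = -2 with multiplicity 4.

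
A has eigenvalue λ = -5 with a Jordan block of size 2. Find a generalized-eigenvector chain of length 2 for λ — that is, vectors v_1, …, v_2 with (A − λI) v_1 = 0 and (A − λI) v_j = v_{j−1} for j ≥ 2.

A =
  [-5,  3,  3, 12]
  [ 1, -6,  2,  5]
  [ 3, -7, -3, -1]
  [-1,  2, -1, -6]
A Jordan chain for λ = -5 of length 2:
v_1 = (0, 1, 3, -1)ᵀ
v_2 = (1, 0, 0, 0)ᵀ

Let N = A − (-5)·I. We want v_2 with N^2 v_2 = 0 but N^1 v_2 ≠ 0; then v_{j-1} := N · v_j for j = 2, …, 2.

Pick v_2 = (1, 0, 0, 0)ᵀ.
Then v_1 = N · v_2 = (0, 1, 3, -1)ᵀ.

Sanity check: (A − (-5)·I) v_1 = (0, 0, 0, 0)ᵀ = 0. ✓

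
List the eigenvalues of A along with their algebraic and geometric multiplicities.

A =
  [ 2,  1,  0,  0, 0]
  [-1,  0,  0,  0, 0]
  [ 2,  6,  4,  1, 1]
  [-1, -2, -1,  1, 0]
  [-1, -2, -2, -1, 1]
λ = 1: alg = 2, geom = 1; λ = 2: alg = 3, geom = 1

Step 1 — factor the characteristic polynomial to read off the algebraic multiplicities:
  χ_A(x) = (x - 2)^3*(x - 1)^2

Step 2 — compute geometric multiplicities via the rank-nullity identity g(λ) = n − rank(A − λI):
  rank(A − (1)·I) = 4, so dim ker(A − (1)·I) = n − 4 = 1
  rank(A − (2)·I) = 4, so dim ker(A − (2)·I) = n − 4 = 1

Summary:
  λ = 1: algebraic multiplicity = 2, geometric multiplicity = 1
  λ = 2: algebraic multiplicity = 3, geometric multiplicity = 1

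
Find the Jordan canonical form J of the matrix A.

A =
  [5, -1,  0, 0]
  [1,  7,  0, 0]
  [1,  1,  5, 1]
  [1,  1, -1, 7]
J_2(6) ⊕ J_2(6)

The characteristic polynomial is
  det(x·I − A) = x^4 - 24*x^3 + 216*x^2 - 864*x + 1296 = (x - 6)^4

Eigenvalues and multiplicities (the geometric multiplicity of λ is n − rank(A − λI), which equals the number of Jordan blocks for λ):
  λ = 6: algebraic multiplicity = 4, geometric multiplicity = 2

Determining the block sizes for each eigenvalue:
  λ = 6: with am = 4 and gm = 2, the partition is not yet determined (e.g. several partitions of 4 into 2 parts exist). Let N = A − (6)·I. Computing rank(N^1) = 2, rank(N^2) = 0; the number of blocks of size ≥ j is rank(N^{j−1}) − rank(N^j), giving [2, 2]. So we have 2 block(s) of size 2 → block sizes [2, 2]

Assembling the blocks gives a Jordan form
J =
  [6, 1, 0, 0]
  [0, 6, 0, 0]
  [0, 0, 6, 1]
  [0, 0, 0, 6]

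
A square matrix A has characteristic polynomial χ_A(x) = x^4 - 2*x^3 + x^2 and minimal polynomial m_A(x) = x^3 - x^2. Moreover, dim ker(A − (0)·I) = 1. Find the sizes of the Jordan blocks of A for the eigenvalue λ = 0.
Block sizes for λ = 0: [2]

Step 1 — from the characteristic polynomial, algebraic multiplicity of λ = 0 is 2. From dim ker(A − (0)·I) = 1, there are exactly 1 Jordan blocks for λ = 0.
Step 2 — from the minimal polynomial, the factor (x − 0)^2 tells us the largest block for λ = 0 has size 2.
Step 3 — with total size 2, 1 blocks, and largest block 2, the block sizes (in nonincreasing order) are [2].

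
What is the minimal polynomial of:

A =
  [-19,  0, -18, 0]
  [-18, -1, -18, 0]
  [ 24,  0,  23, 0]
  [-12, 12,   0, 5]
x^2 - 4*x - 5

The characteristic polynomial is χ_A(x) = (x - 5)^2*(x + 1)^2, so the eigenvalues are known. The minimal polynomial is
  m_A(x) = Π_λ (x − λ)^{k_λ}
where k_λ is the size of the *largest* Jordan block for λ (equivalently, the smallest k with (A − λI)^k v = 0 for every generalised eigenvector v of λ).

  λ = -1: largest Jordan block has size 1, contributing (x + 1)
  λ = 5: largest Jordan block has size 1, contributing (x − 5)

So m_A(x) = (x - 5)*(x + 1) = x^2 - 4*x - 5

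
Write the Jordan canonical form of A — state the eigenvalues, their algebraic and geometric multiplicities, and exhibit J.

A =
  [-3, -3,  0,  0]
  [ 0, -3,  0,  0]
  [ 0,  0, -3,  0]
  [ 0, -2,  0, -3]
J_2(-3) ⊕ J_1(-3) ⊕ J_1(-3)

The characteristic polynomial is
  det(x·I − A) = x^4 + 12*x^3 + 54*x^2 + 108*x + 81 = (x + 3)^4

Eigenvalues and multiplicities (the geometric multiplicity of λ is n − rank(A − λI), which equals the number of Jordan blocks for λ):
  λ = -3: algebraic multiplicity = 4, geometric multiplicity = 3

Determining the block sizes for each eigenvalue:
  λ = -3: 3 blocks summing to 4 forces exactly one block of size 2 and the rest size 1 → block sizes [2, 1, 1]

Assembling the blocks gives a Jordan form
J =
  [-3,  1,  0,  0]
  [ 0, -3,  0,  0]
  [ 0,  0, -3,  0]
  [ 0,  0,  0, -3]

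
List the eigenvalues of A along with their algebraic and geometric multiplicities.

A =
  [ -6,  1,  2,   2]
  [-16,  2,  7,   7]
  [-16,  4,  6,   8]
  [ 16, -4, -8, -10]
λ = -2: alg = 4, geom = 2

Step 1 — factor the characteristic polynomial to read off the algebraic multiplicities:
  χ_A(x) = (x + 2)^4

Step 2 — compute geometric multiplicities via the rank-nullity identity g(λ) = n − rank(A − λI):
  rank(A − (-2)·I) = 2, so dim ker(A − (-2)·I) = n − 2 = 2

Summary:
  λ = -2: algebraic multiplicity = 4, geometric multiplicity = 2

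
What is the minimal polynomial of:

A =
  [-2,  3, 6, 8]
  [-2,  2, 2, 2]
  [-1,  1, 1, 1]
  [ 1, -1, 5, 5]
x^4 - 6*x^3

The characteristic polynomial is χ_A(x) = x^3*(x - 6), so the eigenvalues are known. The minimal polynomial is
  m_A(x) = Π_λ (x − λ)^{k_λ}
where k_λ is the size of the *largest* Jordan block for λ (equivalently, the smallest k with (A − λI)^k v = 0 for every generalised eigenvector v of λ).

  λ = 0: largest Jordan block has size 3, contributing (x − 0)^3
  λ = 6: largest Jordan block has size 1, contributing (x − 6)

So m_A(x) = x^3*(x - 6) = x^4 - 6*x^3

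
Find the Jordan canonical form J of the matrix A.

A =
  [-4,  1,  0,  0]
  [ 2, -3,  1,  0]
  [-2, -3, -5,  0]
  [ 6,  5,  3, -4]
J_3(-4) ⊕ J_1(-4)

The characteristic polynomial is
  det(x·I − A) = x^4 + 16*x^3 + 96*x^2 + 256*x + 256 = (x + 4)^4

Eigenvalues and multiplicities (the geometric multiplicity of λ is n − rank(A − λI), which equals the number of Jordan blocks for λ):
  λ = -4: algebraic multiplicity = 4, geometric multiplicity = 2

Determining the block sizes for each eigenvalue:
  λ = -4: with am = 4 and gm = 2, the partition is not yet determined (e.g. several partitions of 4 into 2 parts exist). Let N = A − (-4)·I. Computing rank(N^1) = 2, rank(N^2) = 1, rank(N^3) = 0; the number of blocks of size ≥ j is rank(N^{j−1}) − rank(N^j), giving [2, 1, 1]. So we have 1 block(s) of size 3, 1 block(s) of size 1 → block sizes [3, 1]

Assembling the blocks gives a Jordan form
J =
  [-4,  1,  0,  0]
  [ 0, -4,  1,  0]
  [ 0,  0, -4,  0]
  [ 0,  0,  0, -4]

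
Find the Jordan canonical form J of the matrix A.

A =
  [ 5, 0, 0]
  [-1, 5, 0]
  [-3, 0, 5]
J_2(5) ⊕ J_1(5)

The characteristic polynomial is
  det(x·I − A) = x^3 - 15*x^2 + 75*x - 125 = (x - 5)^3

Eigenvalues and multiplicities (the geometric multiplicity of λ is n − rank(A − λI), which equals the number of Jordan blocks for λ):
  λ = 5: algebraic multiplicity = 3, geometric multiplicity = 2

Determining the block sizes for each eigenvalue:
  λ = 5: 2 blocks summing to 3 forces exactly one block of size 2 and the rest size 1 → block sizes [2, 1]

Assembling the blocks gives a Jordan form
J =
  [5, 1, 0]
  [0, 5, 0]
  [0, 0, 5]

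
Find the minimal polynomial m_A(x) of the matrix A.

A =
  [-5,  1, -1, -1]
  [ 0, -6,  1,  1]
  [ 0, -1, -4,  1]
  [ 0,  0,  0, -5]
x^2 + 10*x + 25

The characteristic polynomial is χ_A(x) = (x + 5)^4, so the eigenvalues are known. The minimal polynomial is
  m_A(x) = Π_λ (x − λ)^{k_λ}
where k_λ is the size of the *largest* Jordan block for λ (equivalently, the smallest k with (A − λI)^k v = 0 for every generalised eigenvector v of λ).

  λ = -5: largest Jordan block has size 2, contributing (x + 5)^2

So m_A(x) = (x + 5)^2 = x^2 + 10*x + 25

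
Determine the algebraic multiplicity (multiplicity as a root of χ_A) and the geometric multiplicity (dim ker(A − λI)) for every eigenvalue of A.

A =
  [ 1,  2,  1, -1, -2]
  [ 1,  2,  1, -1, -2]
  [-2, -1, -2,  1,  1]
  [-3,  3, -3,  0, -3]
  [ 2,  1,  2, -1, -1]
λ = 0: alg = 5, geom = 3

Step 1 — factor the characteristic polynomial to read off the algebraic multiplicities:
  χ_A(x) = x^5

Step 2 — compute geometric multiplicities via the rank-nullity identity g(λ) = n − rank(A − λI):
  rank(A − (0)·I) = 2, so dim ker(A − (0)·I) = n − 2 = 3

Summary:
  λ = 0: algebraic multiplicity = 5, geometric multiplicity = 3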